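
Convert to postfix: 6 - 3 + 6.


Left to right (same or higher precedence on left)
Postfix: 6 3 - 6 +


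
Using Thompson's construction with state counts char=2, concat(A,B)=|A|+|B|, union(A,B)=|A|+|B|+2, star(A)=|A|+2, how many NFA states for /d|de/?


Syntax tree has 3 char leaf(s), 1 union(s), 0 star(s)
chars contribute 3×2 = 6; each union adds +2; each star adds +2
Total: 6 + 2 + 0 = 8 states


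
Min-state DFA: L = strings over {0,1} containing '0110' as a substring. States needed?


KMP-style automaton: 4 progress states + 1 absorbing accept = 5
Minimal DFA: 5 states


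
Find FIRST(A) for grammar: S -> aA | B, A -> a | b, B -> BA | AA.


Per alternative of A: FIRST(a) = {a}; FIRST(b) = {b}
FIRST(A) = {a, b}


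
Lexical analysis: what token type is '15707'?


Pattern: digits only
Type: INTEGER_LITERAL


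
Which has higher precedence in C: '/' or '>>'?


'/' is multiplicative (level 10); '>>' is shift (level 8)
Higher level binds tighter
'/' has higher precedence than '>>'


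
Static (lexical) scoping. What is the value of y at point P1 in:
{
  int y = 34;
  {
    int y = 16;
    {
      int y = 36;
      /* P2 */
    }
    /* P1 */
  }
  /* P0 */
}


y declared in the same block as P1
y = 16


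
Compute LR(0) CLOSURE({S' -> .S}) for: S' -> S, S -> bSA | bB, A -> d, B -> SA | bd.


Start: S' -> .S
For each item with dot before a nonterminal B, add B -> .γ for every B-production
Closure: [S' -> .S, S -> .bSA, S -> .bB]


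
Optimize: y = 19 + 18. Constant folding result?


19 + 18 = 37 at compile time
Optimized: y = 37


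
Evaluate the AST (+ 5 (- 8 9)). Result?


Evaluate inner: (- 8 9) = -1
Evaluate root: (+ 5 -1) = 4
Result: 4


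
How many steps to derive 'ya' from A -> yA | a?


Derivation: A => yA => ya
Steps: 2


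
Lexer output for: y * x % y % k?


Scan left to right, longest-match per lexeme
Tokens: ID(y), OP(*), ID(x), OP(%), ID(y), OP(%), ID(k)


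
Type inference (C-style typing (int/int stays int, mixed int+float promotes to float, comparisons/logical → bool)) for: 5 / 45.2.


Operand types: int / float
Rule: mixed int/float promotes to float; int/int stays int
Result type: float


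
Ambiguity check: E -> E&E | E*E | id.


'id&id*id' has two parse trees (no precedence encoded between & and *)
Ambiguous


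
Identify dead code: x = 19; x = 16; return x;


first assignment to x is overwritten before any read
Dead: 'x = 19'


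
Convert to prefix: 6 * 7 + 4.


left-to-right (same/higher precedence on left): tree is (+ (* 6 7) 4)
Prefix: + * 6 7 4


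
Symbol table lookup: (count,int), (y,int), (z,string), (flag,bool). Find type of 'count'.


Lookup 'count' → type int


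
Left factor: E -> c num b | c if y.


Common prefix: 'c'
Factored: E -> c E', E' -> num b | if y


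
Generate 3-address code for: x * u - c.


Break into single-operator statements:
t1 = x * u
t2 = t1 - c


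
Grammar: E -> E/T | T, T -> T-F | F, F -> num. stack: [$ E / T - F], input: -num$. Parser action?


handle 'T-F' on top
Action: reduce (T -> T-F)


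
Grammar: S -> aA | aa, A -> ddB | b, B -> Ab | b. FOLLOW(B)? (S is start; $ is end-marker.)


$ ∈ FOLLOW(S). For each A -> αBβ: add FIRST(β)\{ε} to FOLLOW(B); if β nullable, add FOLLOW(A).
FOLLOW(B) = {$, b}


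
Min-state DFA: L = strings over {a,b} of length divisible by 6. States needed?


Track length mod 6: states 0..5, accept at 0
Minimal DFA: 6 states


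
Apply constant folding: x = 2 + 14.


2 + 14 = 16 at compile time
Optimized: x = 16


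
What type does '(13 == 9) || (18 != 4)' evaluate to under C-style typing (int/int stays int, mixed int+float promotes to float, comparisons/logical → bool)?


Operand types: bool || bool
Rule: logical operators take bool operands and yield bool
Result type: bool


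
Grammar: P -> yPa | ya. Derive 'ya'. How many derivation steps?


Derivation: P => ya
Steps: 1


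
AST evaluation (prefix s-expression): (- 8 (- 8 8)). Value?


Evaluate inner: (- 8 8) = 0
Evaluate root: (- 8 0) = 8
Result: 8


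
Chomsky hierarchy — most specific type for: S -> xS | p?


Right-linear: every RHS is a terminal or a terminal followed by one nonterminal
Classification: Type 3 (Regular)


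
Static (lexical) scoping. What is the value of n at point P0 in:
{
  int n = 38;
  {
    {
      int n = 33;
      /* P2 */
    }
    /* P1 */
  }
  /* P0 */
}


n declared in the same block as P0
n = 38


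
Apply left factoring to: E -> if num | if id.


Common prefix: 'if'
Factored: E -> if E', E' -> num | id


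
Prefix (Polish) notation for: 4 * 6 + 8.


left-to-right (same/higher precedence on left): tree is (+ (* 4 6) 8)
Prefix: + * 4 6 8


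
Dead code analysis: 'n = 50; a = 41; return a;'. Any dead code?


n is assigned but never read
Dead: 'n = 50'


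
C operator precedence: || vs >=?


'>=' is relational (level 7); '||' is logical OR (level 1)
Higher level binds tighter
'>=' has higher precedence than '||'


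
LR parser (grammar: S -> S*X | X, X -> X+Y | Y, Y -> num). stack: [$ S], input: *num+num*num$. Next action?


shift '*' to continue S -> S*X
Action: shift


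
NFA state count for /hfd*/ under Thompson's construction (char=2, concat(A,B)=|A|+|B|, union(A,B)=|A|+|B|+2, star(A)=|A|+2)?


Syntax tree has 3 char leaf(s), 0 union(s), 1 star(s)
chars contribute 3×2 = 6; each union adds +2; each star adds +2
Total: 6 + 0 + 2 = 8 states


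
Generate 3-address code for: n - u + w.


Break into single-operator statements:
t1 = n - u
t2 = t1 + w


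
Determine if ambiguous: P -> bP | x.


right-linear, alternatives start with distinct terminals 'b' vs 'x': unique leftmost derivation
Unambiguous


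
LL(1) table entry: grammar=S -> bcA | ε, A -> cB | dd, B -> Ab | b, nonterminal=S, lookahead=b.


For [S, b]: 'b' ∈ FIRST(bcA)
Entry: S -> bcA


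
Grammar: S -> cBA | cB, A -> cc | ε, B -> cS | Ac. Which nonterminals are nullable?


A nonterminal is nullable iff some alternative derives ε (directly, or every symbol in it is nullable)
Nullable: {A}


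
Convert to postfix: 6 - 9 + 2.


Left to right (same or higher precedence on left)
Postfix: 6 9 - 2 +


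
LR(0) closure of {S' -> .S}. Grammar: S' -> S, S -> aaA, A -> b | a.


Start: S' -> .S
For each item with dot before a nonterminal B, add B -> .γ for every B-production
Closure: [S' -> .S, S -> .aaA]


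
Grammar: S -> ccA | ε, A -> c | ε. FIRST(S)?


Per alternative of S: FIRST(ccA) = {c}; FIRST(ε) = {ε}
FIRST(S) = {c, ε}


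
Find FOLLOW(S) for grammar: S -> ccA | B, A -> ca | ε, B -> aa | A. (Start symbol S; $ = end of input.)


$ ∈ FOLLOW(S). For each A -> αBβ: add FIRST(β)\{ε} to FOLLOW(B); if β nullable, add FOLLOW(A).
FOLLOW(S) = {$}


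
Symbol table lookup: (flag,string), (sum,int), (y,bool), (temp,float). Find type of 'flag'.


Lookup 'flag' → type string


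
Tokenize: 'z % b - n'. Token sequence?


Scan left to right, longest-match per lexeme
Tokens: ID(z), OP(%), ID(b), OP(-), ID(n)


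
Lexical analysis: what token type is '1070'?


Pattern: digits only
Type: INTEGER_LITERAL


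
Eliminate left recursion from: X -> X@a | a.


Left-recursive alternatives: X@a; non-recursive: a
Introduce X': X -> aX', X' -> @aX' | ε


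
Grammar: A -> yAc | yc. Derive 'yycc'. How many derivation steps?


Derivation: A => yAc => yycc
Steps: 2


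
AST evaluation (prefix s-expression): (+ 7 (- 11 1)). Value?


Evaluate inner: (- 11 1) = 10
Evaluate root: (+ 7 10) = 17
Result: 17


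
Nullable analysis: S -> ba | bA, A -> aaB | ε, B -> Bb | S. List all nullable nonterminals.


A nonterminal is nullable iff some alternative derives ε (directly, or every symbol in it is nullable)
Nullable: {A}


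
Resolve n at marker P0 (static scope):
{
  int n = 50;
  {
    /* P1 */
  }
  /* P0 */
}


n declared in the same block as P0
n = 50


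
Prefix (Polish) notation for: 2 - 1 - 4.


left-to-right (same/higher precedence on left): tree is (- (- 2 1) 4)
Prefix: - - 2 1 4


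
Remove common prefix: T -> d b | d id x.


Common prefix: 'd'
Factored: T -> d T', T' -> b | id x


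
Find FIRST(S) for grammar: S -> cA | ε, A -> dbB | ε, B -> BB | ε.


Per alternative of S: FIRST(cA) = {c}; FIRST(ε) = {ε}
FIRST(S) = {c, ε}


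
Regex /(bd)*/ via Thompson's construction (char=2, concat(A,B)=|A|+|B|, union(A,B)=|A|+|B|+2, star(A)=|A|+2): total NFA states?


Syntax tree has 2 char leaf(s), 0 union(s), 1 star(s)
chars contribute 2×2 = 4; each union adds +2; each star adds +2
Total: 4 + 0 + 2 = 6 states


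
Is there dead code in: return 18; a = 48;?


statement follows a return and is unreachable
Dead: 'a = 48'


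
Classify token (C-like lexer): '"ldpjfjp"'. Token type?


Pattern: double-quoted sequence
Type: STRING_LITERAL


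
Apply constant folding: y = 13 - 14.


13 - 14 = -1 at compile time
Optimized: y = -1


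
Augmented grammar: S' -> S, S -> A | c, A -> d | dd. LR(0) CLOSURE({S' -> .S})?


Start: S' -> .S
For each item with dot before a nonterminal B, add B -> .γ for every B-production
Closure: [S' -> .S, S -> .A, S -> .c, A -> .d, A -> .dd]


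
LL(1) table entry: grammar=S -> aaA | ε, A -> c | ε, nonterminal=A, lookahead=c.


For [A, c]: 'c' ∈ FIRST(c)
Entry: A -> c


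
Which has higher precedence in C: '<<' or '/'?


'/' is multiplicative (level 10); '<<' is shift (level 8)
Higher level binds tighter
'/' has higher precedence than '<<'


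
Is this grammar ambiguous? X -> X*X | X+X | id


'id*id+id' has two parse trees (no precedence encoded between * and +)
Ambiguous


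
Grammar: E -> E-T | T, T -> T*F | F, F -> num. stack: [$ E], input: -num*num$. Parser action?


shift '-' to continue E -> E-T
Action: shift


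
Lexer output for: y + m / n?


Scan left to right, longest-match per lexeme
Tokens: ID(y), OP(+), ID(m), OP(/), ID(n)


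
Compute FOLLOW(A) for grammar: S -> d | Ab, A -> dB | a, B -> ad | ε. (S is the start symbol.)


$ ∈ FOLLOW(S). For each A -> αBβ: add FIRST(β)\{ε} to FOLLOW(B); if β nullable, add FOLLOW(A).
FOLLOW(A) = {b}


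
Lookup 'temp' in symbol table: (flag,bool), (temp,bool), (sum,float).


Lookup 'temp' → type bool


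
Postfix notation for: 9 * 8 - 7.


Left to right (same or higher precedence on left)
Postfix: 9 8 * 7 -


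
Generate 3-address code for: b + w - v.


Break into single-operator statements:
t1 = b + w
t2 = t1 - v


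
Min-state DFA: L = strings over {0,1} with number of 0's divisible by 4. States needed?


Track (count of 0) mod 4: states 0..3, accept at 0
Minimal DFA: 4 states


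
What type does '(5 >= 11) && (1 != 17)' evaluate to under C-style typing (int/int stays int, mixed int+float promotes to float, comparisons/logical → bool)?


Operand types: bool && bool
Rule: logical operators take bool operands and yield bool
Result type: bool


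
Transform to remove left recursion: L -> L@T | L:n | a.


Left-recursive alternatives: L@T, L:n; non-recursive: a
Introduce L': L -> aL', L' -> @TL' | :nL' | ε


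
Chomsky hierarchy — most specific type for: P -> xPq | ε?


Single nonterminal LHS, but x^n q^n is not regular
Classification: Type 2 (Context-Free)


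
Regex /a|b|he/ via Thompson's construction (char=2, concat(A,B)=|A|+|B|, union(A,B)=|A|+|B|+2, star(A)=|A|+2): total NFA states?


Syntax tree has 4 char leaf(s), 2 union(s), 0 star(s)
chars contribute 4×2 = 8; each union adds +2; each star adds +2
Total: 8 + 4 + 0 = 12 states


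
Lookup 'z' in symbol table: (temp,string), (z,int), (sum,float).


Lookup 'z' → type int


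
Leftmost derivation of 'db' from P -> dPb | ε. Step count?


Derivation: P => dPb => db
Steps: 2


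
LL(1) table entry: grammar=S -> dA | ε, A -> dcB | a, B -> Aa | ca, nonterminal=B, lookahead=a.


For [B, a]: 'a' ∈ FIRST(Aa)
Entry: B -> Aa


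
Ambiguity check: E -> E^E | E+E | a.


'a^a+a' has two parse trees (no precedence encoded between ^ and +)
Ambiguous


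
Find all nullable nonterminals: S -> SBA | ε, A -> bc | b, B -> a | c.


A nonterminal is nullable iff some alternative derives ε (directly, or every symbol in it is nullable)
Nullable: {S}


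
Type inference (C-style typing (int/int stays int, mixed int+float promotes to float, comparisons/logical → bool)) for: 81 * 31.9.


Operand types: int * float
Rule: mixed int/float promotes to float; int/int stays int
Result type: float


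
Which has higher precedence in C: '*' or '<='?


'*' is multiplicative (level 10); '<=' is relational (level 7)
Higher level binds tighter
'*' has higher precedence than '<='


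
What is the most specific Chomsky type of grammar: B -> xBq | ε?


Single nonterminal LHS, but x^n q^n is not regular
Classification: Type 2 (Context-Free)


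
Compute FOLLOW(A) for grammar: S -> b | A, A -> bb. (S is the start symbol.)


$ ∈ FOLLOW(S). For each A -> αBβ: add FIRST(β)\{ε} to FOLLOW(B); if β nullable, add FOLLOW(A).
FOLLOW(A) = {$}


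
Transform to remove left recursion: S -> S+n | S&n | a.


Left-recursive alternatives: S+n, S&n; non-recursive: a
Introduce S': S -> aS', S' -> +nS' | &nS' | ε


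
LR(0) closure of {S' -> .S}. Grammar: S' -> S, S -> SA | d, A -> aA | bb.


Start: S' -> .S
For each item with dot before a nonterminal B, add B -> .γ for every B-production
Closure: [S' -> .S, S -> .SA, S -> .d]


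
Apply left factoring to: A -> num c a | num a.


Common prefix: 'num'
Factored: A -> num A', A' -> c a | a


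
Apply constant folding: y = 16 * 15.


16 * 15 = 240 at compile time
Optimized: y = 240


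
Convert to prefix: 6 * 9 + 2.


left-to-right (same/higher precedence on left): tree is (+ (* 6 9) 2)
Prefix: + * 6 9 2


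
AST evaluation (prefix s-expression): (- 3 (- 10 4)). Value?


Evaluate inner: (- 10 4) = 6
Evaluate root: (- 3 6) = -3
Result: -3


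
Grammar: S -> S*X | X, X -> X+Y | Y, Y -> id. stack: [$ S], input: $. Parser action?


start symbol S on stack, input exhausted
Action: accept


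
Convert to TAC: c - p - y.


Break into single-operator statements:
t1 = c - p
t2 = t1 - y


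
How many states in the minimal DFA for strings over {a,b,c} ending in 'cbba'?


Track the longest suffix of input matching a prefix of 'cbba': 5 classes (prefixes of length 0..4)
Minimal DFA: 5 states


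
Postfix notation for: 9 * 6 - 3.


Left to right (same or higher precedence on left)
Postfix: 9 6 * 3 -


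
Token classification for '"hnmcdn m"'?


Pattern: double-quoted sequence
Type: STRING_LITERAL


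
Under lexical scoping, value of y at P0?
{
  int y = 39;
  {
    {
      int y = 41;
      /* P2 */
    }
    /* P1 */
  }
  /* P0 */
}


y declared in the same block as P0
y = 39


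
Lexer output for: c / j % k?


Scan left to right, longest-match per lexeme
Tokens: ID(c), OP(/), ID(j), OP(%), ID(k)


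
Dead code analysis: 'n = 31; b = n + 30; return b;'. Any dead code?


n is read by b's definition; b is returned
No dead code


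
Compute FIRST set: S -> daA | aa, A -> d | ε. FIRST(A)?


Per alternative of A: FIRST(d) = {d}; FIRST(ε) = {ε}
FIRST(A) = {d, ε}


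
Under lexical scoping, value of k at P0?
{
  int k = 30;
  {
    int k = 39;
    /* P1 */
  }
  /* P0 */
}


k declared in the same block as P0
k = 30


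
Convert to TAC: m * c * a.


Break into single-operator statements:
t1 = m * c
t2 = t1 * a


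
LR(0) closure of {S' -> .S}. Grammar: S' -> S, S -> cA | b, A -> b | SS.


Start: S' -> .S
For each item with dot before a nonterminal B, add B -> .γ for every B-production
Closure: [S' -> .S, S -> .cA, S -> .b]


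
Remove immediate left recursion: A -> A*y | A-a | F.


Left-recursive alternatives: A*y, A-a; non-recursive: F
Introduce A': A -> FA', A' -> *yA' | -aA' | ε


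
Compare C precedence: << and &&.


'<<' is shift (level 8); '&&' is logical AND (level 2)
Higher level binds tighter
'<<' has higher precedence than '&&'


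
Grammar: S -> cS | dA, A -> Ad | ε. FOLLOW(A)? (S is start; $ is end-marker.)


$ ∈ FOLLOW(S). For each A -> αBβ: add FIRST(β)\{ε} to FOLLOW(B); if β nullable, add FOLLOW(A).
FOLLOW(A) = {$, d}


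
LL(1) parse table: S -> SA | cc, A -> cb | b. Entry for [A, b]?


For [A, b]: 'b' ∈ FIRST(b)
Entry: A -> b


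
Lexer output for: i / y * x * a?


Scan left to right, longest-match per lexeme
Tokens: ID(i), OP(/), ID(y), OP(*), ID(x), OP(*), ID(a)


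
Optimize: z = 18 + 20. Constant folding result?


18 + 20 = 38 at compile time
Optimized: z = 38


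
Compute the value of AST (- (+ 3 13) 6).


Evaluate inner: (+ 3 13) = 16
Evaluate root: (- 16 6) = 10
Result: 10


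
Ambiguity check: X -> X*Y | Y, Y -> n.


precedence layered via separate nonterminal Y: deterministic
Unambiguous


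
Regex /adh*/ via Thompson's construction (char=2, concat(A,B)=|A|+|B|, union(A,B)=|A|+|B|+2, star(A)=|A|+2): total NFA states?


Syntax tree has 3 char leaf(s), 0 union(s), 1 star(s)
chars contribute 3×2 = 6; each union adds +2; each star adds +2
Total: 6 + 0 + 2 = 8 states


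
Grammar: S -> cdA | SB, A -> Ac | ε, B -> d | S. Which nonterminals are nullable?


A nonterminal is nullable iff some alternative derives ε (directly, or every symbol in it is nullable)
Nullable: {A}


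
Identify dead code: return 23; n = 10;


statement follows a return and is unreachable
Dead: 'n = 10'


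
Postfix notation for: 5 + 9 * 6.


* has higher precedence, evaluate 9*6 first
Postfix: 5 9 6 * +


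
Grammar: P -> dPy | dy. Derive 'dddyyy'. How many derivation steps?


Derivation: P => dPy => ddPyy => dddyyy
Steps: 3


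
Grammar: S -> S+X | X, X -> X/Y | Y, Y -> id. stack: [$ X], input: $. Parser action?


lookahead ∉ {/} so X won't extend; reduce S -> X
Action: reduce (S -> X)


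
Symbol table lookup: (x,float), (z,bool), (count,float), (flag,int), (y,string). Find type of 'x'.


Lookup 'x' → type float


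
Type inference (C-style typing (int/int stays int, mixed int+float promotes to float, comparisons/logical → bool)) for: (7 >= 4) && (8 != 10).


Operand types: bool && bool
Rule: logical operators take bool operands and yield bool
Result type: bool


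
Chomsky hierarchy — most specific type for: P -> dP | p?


Right-linear: every RHS is a terminal or a terminal followed by one nonterminal
Classification: Type 3 (Regular)


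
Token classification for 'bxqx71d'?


Pattern: letter/underscore followed by alphanumerics, not a keyword
Type: IDENTIFIER


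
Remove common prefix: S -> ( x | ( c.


Common prefix: '('
Factored: S -> ( S', S' -> x | c


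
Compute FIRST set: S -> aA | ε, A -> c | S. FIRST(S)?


Per alternative of S: FIRST(aA) = {a}; FIRST(ε) = {ε}
FIRST(S) = {a, ε}


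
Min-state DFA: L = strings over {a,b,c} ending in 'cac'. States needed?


Track the longest suffix of input matching a prefix of 'cac': 4 classes (prefixes of length 0..3)
Minimal DFA: 4 states


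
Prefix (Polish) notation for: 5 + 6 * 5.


'*' binds tighter: tree is (+ 5 (* 6 5))
Prefix: + 5 * 6 5


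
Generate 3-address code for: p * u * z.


Break into single-operator statements:
t1 = p * u
t2 = t1 * z


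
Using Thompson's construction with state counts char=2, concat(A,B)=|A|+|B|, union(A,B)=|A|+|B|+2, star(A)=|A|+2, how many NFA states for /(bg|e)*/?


Syntax tree has 3 char leaf(s), 1 union(s), 1 star(s)
chars contribute 3×2 = 6; each union adds +2; each star adds +2
Total: 6 + 2 + 2 = 10 states


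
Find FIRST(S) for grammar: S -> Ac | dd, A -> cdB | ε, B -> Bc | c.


Per alternative of S: FIRST(Ac) = {c}; FIRST(dd) = {d}
FIRST(S) = {c, d}


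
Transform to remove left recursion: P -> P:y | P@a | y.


Left-recursive alternatives: P:y, P@a; non-recursive: y
Introduce P': P -> yP', P' -> :yP' | @aP' | ε


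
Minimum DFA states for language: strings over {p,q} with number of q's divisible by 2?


Track (count of q) mod 2: states 0..1, accept at 0
Minimal DFA: 2 states


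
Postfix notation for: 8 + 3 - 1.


Left to right (same or higher precedence on left)
Postfix: 8 3 + 1 -


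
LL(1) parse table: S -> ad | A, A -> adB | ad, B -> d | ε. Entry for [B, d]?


For [B, d]: 'd' ∈ FIRST(d)
Entry: B -> d


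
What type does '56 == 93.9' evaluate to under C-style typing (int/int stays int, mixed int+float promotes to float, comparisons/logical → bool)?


Operand types: int == float
Rule: comparison yields bool
Result type: bool


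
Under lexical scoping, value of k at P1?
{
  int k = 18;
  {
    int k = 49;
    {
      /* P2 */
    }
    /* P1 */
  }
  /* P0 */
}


k declared in the same block as P1
k = 49


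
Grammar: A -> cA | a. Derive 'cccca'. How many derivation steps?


Derivation: A => cA => ccA => cccA => ccccA => cccca
Steps: 5


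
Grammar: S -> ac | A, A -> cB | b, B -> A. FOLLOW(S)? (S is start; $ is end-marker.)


$ ∈ FOLLOW(S). For each A -> αBβ: add FIRST(β)\{ε} to FOLLOW(B); if β nullable, add FOLLOW(A).
FOLLOW(S) = {$}


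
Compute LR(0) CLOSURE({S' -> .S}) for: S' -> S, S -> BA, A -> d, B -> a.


Start: S' -> .S
For each item with dot before a nonterminal B, add B -> .γ for every B-production
Closure: [S' -> .S, S -> .BA, B -> .a]


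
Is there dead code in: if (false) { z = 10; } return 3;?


condition is constant false, so the whole block is unreachable
Dead: 'if (false) { z = 10; }'


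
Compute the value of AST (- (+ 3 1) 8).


Evaluate inner: (+ 3 1) = 4
Evaluate root: (- 4 8) = -4
Result: -4


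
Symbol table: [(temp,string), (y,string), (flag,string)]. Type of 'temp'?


Lookup 'temp' → type string


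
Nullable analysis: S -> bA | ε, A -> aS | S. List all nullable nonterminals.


A nonterminal is nullable iff some alternative derives ε (directly, or every symbol in it is nullable)
Nullable: {A, S}


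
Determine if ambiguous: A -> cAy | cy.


balanced c^n…y^n: each string has a unique parse
Unambiguous


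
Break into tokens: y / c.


Scan left to right, longest-match per lexeme
Tokens: ID(y), OP(/), ID(c)


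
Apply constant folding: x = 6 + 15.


6 + 15 = 21 at compile time
Optimized: x = 21


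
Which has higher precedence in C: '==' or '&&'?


'==' is equality (level 6); '&&' is logical AND (level 2)
Higher level binds tighter
'==' has higher precedence than '&&'


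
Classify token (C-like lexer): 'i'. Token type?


Pattern: letter/underscore followed by alphanumerics, not a keyword
Type: IDENTIFIER


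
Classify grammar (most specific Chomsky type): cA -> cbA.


LHS has context (more than one symbol) and |LHS| ≤ |RHS|
Classification: Type 1 (Context-Sensitive)


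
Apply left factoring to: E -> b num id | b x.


Common prefix: 'b'
Factored: E -> b E', E' -> num id | x


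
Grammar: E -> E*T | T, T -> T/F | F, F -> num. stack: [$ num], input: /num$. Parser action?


'num' on top is the handle for F -> num
Action: reduce (F -> num)


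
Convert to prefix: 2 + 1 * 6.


'*' binds tighter: tree is (+ 2 (* 1 6))
Prefix: + 2 * 1 6


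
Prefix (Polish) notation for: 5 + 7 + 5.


left-to-right (same/higher precedence on left): tree is (+ (+ 5 7) 5)
Prefix: + + 5 7 5


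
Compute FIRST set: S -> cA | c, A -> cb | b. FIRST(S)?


Per alternative of S: FIRST(cA) = {c}; FIRST(c) = {c}
FIRST(S) = {c}


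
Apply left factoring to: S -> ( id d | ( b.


Common prefix: '('
Factored: S -> ( S', S' -> id d | b


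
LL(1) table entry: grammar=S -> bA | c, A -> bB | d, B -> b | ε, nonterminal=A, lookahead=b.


For [A, b]: 'b' ∈ FIRST(bB)
Entry: A -> bB


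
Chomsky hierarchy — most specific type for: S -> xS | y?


Right-linear: every RHS is a terminal or a terminal followed by one nonterminal
Classification: Type 3 (Regular)


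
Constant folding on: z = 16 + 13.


16 + 13 = 29 at compile time
Optimized: z = 29


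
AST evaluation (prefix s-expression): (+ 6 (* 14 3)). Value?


Evaluate inner: (* 14 3) = 42
Evaluate root: (+ 6 42) = 48
Result: 48


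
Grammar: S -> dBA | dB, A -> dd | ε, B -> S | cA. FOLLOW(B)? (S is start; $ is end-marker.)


$ ∈ FOLLOW(S). For each A -> αBβ: add FIRST(β)\{ε} to FOLLOW(B); if β nullable, add FOLLOW(A).
FOLLOW(B) = {$, d}


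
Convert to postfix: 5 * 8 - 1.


Left to right (same or higher precedence on left)
Postfix: 5 8 * 1 -


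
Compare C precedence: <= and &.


'<=' is relational (level 7); '&' is bitwise AND (level 5)
Higher level binds tighter
'<=' has higher precedence than '&'


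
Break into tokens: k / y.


Scan left to right, longest-match per lexeme
Tokens: ID(k), OP(/), ID(y)


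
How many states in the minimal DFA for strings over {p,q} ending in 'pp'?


Track the longest suffix of input matching a prefix of 'pp': 3 classes (prefixes of length 0..2)
Minimal DFA: 3 states


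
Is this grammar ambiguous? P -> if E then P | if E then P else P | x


dangling else: 'if E then if E then x else x' parses two ways
Ambiguous


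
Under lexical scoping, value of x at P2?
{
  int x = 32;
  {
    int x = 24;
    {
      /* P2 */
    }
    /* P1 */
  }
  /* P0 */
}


P2's block does not declare x; resolves to the enclosing declaration at depth 1
x = 24


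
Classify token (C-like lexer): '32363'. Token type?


Pattern: digits only
Type: INTEGER_LITERAL


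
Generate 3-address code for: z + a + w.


Break into single-operator statements:
t1 = z + a
t2 = t1 + w


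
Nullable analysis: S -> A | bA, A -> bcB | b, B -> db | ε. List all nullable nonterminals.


A nonterminal is nullable iff some alternative derives ε (directly, or every symbol in it is nullable)
Nullable: {B}


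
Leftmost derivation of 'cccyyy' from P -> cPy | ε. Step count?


Derivation: P => cPy => ccPyy => cccPyyy => cccyyy
Steps: 4


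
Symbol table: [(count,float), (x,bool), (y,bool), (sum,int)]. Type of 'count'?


Lookup 'count' → type float


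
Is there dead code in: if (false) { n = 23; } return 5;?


condition is constant false, so the whole block is unreachable
Dead: 'if (false) { n = 23; }'


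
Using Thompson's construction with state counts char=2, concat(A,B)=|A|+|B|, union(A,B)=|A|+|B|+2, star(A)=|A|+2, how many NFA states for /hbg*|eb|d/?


Syntax tree has 6 char leaf(s), 2 union(s), 1 star(s)
chars contribute 6×2 = 12; each union adds +2; each star adds +2
Total: 12 + 4 + 2 = 18 states


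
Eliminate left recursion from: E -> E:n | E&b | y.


Left-recursive alternatives: E:n, E&b; non-recursive: y
Introduce E': E -> yE', E' -> :nE' | &bE' | ε


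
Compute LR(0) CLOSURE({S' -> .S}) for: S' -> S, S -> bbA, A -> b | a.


Start: S' -> .S
For each item with dot before a nonterminal B, add B -> .γ for every B-production
Closure: [S' -> .S, S -> .bbA]


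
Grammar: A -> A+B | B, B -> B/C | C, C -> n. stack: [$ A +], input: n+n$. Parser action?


no handle ('A+' is not any RHS); shift 'n'
Action: shift


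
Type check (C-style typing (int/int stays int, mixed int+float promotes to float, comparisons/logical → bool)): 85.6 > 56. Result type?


Operand types: float > int
Rule: comparison yields bool
Result type: bool


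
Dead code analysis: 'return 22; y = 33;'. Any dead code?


statement follows a return and is unreachable
Dead: 'y = 33'


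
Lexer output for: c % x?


Scan left to right, longest-match per lexeme
Tokens: ID(c), OP(%), ID(x)


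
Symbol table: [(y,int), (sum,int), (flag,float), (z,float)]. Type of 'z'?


Lookup 'z' → type float


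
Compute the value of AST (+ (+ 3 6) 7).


Evaluate inner: (+ 3 6) = 9
Evaluate root: (+ 9 7) = 16
Result: 16


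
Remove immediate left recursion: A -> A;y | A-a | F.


Left-recursive alternatives: A;y, A-a; non-recursive: F
Introduce A': A -> FA', A' -> ;yA' | -aA' | ε


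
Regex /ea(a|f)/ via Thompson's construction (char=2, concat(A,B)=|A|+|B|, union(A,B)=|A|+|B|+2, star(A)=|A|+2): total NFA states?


Syntax tree has 4 char leaf(s), 1 union(s), 0 star(s)
chars contribute 4×2 = 8; each union adds +2; each star adds +2
Total: 8 + 2 + 0 = 10 states


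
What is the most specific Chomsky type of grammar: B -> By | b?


Left-linear: every RHS is a terminal or one nonterminal followed by a terminal
Classification: Type 3 (Regular)


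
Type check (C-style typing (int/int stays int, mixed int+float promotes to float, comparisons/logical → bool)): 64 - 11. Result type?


Operand types: int - int
Rule: mixed int/float promotes to float; int/int stays int
Result type: int


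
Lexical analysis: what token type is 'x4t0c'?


Pattern: letter/underscore followed by alphanumerics, not a keyword
Type: IDENTIFIER


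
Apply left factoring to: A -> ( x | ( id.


Common prefix: '('
Factored: A -> ( A', A' -> x | id


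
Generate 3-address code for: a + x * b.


Break into single-operator statements:
t1 = x * b
t2 = a + t1


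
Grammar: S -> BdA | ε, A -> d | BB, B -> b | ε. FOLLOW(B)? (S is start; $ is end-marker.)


$ ∈ FOLLOW(S). For each A -> αBβ: add FIRST(β)\{ε} to FOLLOW(B); if β nullable, add FOLLOW(A).
FOLLOW(B) = {$, b, d}


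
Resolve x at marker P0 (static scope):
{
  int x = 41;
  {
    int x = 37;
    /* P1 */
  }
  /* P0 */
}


x declared in the same block as P0
x = 41


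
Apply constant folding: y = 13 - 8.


13 - 8 = 5 at compile time
Optimized: y = 5


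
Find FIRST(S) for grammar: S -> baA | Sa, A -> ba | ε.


Per alternative of S: FIRST(baA) = {b}; FIRST(Sa) = {b}
FIRST(S) = {b}


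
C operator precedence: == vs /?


'/' is multiplicative (level 10); '==' is equality (level 6)
Higher level binds tighter
'/' has higher precedence than '=='


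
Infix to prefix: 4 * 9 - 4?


left-to-right (same/higher precedence on left): tree is (- (* 4 9) 4)
Prefix: - * 4 9 4


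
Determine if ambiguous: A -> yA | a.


right-linear, alternatives start with distinct terminals 'y' vs 'a': unique leftmost derivation
Unambiguous


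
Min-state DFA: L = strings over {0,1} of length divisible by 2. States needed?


Track length mod 2: states 0..1, accept at 0
Minimal DFA: 2 states


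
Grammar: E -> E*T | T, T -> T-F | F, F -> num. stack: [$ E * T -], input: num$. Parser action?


no handle; shift 'num'
Action: shift


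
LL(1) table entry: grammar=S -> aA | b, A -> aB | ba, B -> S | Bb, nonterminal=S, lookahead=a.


For [S, a]: 'a' ∈ FIRST(aA)
Entry: S -> aA


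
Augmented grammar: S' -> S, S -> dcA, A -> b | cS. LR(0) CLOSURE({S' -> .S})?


Start: S' -> .S
For each item with dot before a nonterminal B, add B -> .γ for every B-production
Closure: [S' -> .S, S -> .dcA]


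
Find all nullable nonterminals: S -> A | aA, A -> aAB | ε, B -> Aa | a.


A nonterminal is nullable iff some alternative derives ε (directly, or every symbol in it is nullable)
Nullable: {A, S}


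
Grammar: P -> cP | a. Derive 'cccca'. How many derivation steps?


Derivation: P => cP => ccP => cccP => ccccP => cccca
Steps: 5


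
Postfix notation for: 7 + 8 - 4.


Left to right (same or higher precedence on left)
Postfix: 7 8 + 4 -


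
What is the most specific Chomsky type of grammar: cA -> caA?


LHS has context (more than one symbol) and |LHS| ≤ |RHS|
Classification: Type 1 (Context-Sensitive)


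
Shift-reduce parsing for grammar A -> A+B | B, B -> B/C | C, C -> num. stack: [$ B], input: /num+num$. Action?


shift '/' to continue B -> B/C
Action: shift


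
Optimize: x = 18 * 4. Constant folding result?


18 * 4 = 72 at compile time
Optimized: x = 72


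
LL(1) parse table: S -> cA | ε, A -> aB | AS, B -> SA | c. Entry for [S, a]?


For [S, a]: ε is nullable and 'a' ∈ FOLLOW(S)
Entry: S -> ε


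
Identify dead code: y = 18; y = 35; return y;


first assignment to y is overwritten before any read
Dead: 'y = 18'


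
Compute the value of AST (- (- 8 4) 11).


Evaluate inner: (- 8 4) = 4
Evaluate root: (- 4 11) = -7
Result: -7


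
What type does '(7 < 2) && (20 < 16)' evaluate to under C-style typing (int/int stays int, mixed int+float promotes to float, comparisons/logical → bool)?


Operand types: bool && bool
Rule: logical operators take bool operands and yield bool
Result type: bool


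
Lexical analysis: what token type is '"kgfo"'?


Pattern: double-quoted sequence
Type: STRING_LITERAL


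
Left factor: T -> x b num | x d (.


Common prefix: 'x'
Factored: T -> x T', T' -> b num | d (


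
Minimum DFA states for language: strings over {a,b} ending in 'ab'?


Track the longest suffix of input matching a prefix of 'ab': 3 classes (prefixes of length 0..2)
Minimal DFA: 3 states


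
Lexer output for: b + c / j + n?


Scan left to right, longest-match per lexeme
Tokens: ID(b), OP(+), ID(c), OP(/), ID(j), OP(+), ID(n)


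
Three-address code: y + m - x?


Break into single-operator statements:
t1 = y + m
t2 = t1 - x


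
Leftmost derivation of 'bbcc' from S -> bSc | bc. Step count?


Derivation: S => bSc => bbcc
Steps: 2


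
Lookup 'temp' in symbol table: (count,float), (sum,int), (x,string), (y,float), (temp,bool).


Lookup 'temp' → type bool


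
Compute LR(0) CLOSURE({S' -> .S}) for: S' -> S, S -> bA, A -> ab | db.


Start: S' -> .S
For each item with dot before a nonterminal B, add B -> .γ for every B-production
Closure: [S' -> .S, S -> .bA]


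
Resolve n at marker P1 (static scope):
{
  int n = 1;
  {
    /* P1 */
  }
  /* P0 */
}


P1's block does not declare n; resolves to the enclosing declaration at depth 0
n = 1


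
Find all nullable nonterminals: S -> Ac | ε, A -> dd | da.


A nonterminal is nullable iff some alternative derives ε (directly, or every symbol in it is nullable)
Nullable: {S}


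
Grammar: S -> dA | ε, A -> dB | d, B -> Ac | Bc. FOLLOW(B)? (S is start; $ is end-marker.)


$ ∈ FOLLOW(S). For each A -> αBβ: add FIRST(β)\{ε} to FOLLOW(B); if β nullable, add FOLLOW(A).
FOLLOW(B) = {$, c}


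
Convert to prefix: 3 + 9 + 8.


left-to-right (same/higher precedence on left): tree is (+ (+ 3 9) 8)
Prefix: + + 3 9 8


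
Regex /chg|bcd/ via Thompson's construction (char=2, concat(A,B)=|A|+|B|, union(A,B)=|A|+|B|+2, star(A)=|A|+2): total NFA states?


Syntax tree has 6 char leaf(s), 1 union(s), 0 star(s)
chars contribute 6×2 = 12; each union adds +2; each star adds +2
Total: 12 + 2 + 0 = 14 states


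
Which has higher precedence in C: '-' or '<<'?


'-' is additive (level 9); '<<' is shift (level 8)
Higher level binds tighter
'-' has higher precedence than '<<'


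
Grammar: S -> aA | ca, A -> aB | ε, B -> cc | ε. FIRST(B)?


Per alternative of B: FIRST(cc) = {c}; FIRST(ε) = {ε}
FIRST(B) = {c, ε}


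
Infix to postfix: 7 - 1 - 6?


Left to right (same or higher precedence on left)
Postfix: 7 1 - 6 -


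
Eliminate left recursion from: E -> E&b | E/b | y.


Left-recursive alternatives: E&b, E/b; non-recursive: y
Introduce E': E -> yE', E' -> &bE' | /bE' | ε


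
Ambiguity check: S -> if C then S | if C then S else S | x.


dangling else: 'if C then if C then x else x' parses two ways
Ambiguous


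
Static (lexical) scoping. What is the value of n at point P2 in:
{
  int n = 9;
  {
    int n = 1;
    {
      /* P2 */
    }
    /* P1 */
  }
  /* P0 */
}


P2's block does not declare n; resolves to the enclosing declaration at depth 1
n = 1


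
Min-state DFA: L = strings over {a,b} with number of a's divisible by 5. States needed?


Track (count of a) mod 5: states 0..4, accept at 0
Minimal DFA: 5 states


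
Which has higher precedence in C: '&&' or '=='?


'==' is equality (level 6); '&&' is logical AND (level 2)
Higher level binds tighter
'==' has higher precedence than '&&'


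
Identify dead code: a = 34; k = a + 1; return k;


a is read by k's definition; k is returned
No dead code


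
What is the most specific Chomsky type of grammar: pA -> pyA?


LHS has context (more than one symbol) and |LHS| ≤ |RHS|
Classification: Type 1 (Context-Sensitive)


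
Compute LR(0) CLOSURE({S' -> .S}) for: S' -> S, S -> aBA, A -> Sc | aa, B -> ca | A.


Start: S' -> .S
For each item with dot before a nonterminal B, add B -> .γ for every B-production
Closure: [S' -> .S, S -> .aBA]


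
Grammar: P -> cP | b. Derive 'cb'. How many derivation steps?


Derivation: P => cP => cb
Steps: 2


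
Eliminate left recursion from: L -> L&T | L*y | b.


Left-recursive alternatives: L&T, L*y; non-recursive: b
Introduce L': L -> bL', L' -> &TL' | *yL' | ε


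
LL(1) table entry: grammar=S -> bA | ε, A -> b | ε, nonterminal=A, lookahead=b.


For [A, b]: 'b' ∈ FIRST(b)
Entry: A -> b


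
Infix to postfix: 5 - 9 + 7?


Left to right (same or higher precedence on left)
Postfix: 5 9 - 7 +


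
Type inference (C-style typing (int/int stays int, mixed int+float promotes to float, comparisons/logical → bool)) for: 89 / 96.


Operand types: int / int
Rule: mixed int/float promotes to float; int/int stays int
Result type: int


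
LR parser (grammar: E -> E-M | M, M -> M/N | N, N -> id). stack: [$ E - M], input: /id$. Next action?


'/' can extend M; shift to build M -> M/N
Action: shift


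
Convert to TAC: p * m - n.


Break into single-operator statements:
t1 = p * m
t2 = t1 - n


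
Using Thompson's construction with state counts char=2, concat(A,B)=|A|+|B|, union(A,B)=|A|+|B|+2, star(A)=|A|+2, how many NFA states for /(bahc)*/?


Syntax tree has 4 char leaf(s), 0 union(s), 1 star(s)
chars contribute 4×2 = 8; each union adds +2; each star adds +2
Total: 8 + 0 + 2 = 10 states


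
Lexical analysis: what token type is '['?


Pattern: delimiter/punctuation
Type: PUNCTUATION


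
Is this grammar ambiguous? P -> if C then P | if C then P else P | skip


dangling else: 'if C then if C then skip else skip' parses two ways
Ambiguous


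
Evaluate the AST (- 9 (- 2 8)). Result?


Evaluate inner: (- 2 8) = -6
Evaluate root: (- 9 -6) = 15
Result: 15


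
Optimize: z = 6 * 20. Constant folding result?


6 * 20 = 120 at compile time
Optimized: z = 120


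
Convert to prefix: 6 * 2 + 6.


left-to-right (same/higher precedence on left): tree is (+ (* 6 2) 6)
Prefix: + * 6 2 6


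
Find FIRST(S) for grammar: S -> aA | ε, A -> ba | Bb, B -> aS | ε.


Per alternative of S: FIRST(aA) = {a}; FIRST(ε) = {ε}
FIRST(S) = {a, ε}


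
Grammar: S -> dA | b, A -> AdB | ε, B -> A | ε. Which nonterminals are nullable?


A nonterminal is nullable iff some alternative derives ε (directly, or every symbol in it is nullable)
Nullable: {A, B}


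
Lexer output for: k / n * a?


Scan left to right, longest-match per lexeme
Tokens: ID(k), OP(/), ID(n), OP(*), ID(a)


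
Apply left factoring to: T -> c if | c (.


Common prefix: 'c'
Factored: T -> c T', T' -> if | (


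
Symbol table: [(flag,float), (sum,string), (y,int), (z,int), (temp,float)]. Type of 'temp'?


Lookup 'temp' → type float
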